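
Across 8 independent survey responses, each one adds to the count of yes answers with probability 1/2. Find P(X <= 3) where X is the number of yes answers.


P(X<=3) = P(X=0) + P(X=1) + P(X=2) + P(X=3)
= 1/256 + 1/32 + 7/64 + 7/32
= 93/256

93/256


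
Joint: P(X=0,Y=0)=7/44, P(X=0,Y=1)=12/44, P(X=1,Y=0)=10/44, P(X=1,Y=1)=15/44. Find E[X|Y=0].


P(Y=0) = 17/44
E[X|Y=0] = (0*7 + 1*10)/17 = 10/17

10/17


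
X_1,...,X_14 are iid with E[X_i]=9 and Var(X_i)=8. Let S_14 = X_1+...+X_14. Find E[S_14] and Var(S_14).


E[S_n] = n*mu = 14*9 = 126
Var(S_n) = n*sigma^2 = 14*8 = 112

E[S_14]=126, Var(S_14)=112


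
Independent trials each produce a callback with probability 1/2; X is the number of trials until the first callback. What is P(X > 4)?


P(X > 4) = P(first 4 trials all fail) = (1-p)^4 = (1/2)^4 = 1/16

1/16


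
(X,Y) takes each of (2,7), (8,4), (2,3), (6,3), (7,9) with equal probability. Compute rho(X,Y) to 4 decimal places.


Cov(X,Y) = 0.6000, Var(X) = 6.4000, Var(Y) = 5.7600
rho = Cov/(sqrt(VarX)*sqrt(VarY)) = 0.0988

0.0988


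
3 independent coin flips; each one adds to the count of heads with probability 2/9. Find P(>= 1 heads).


P(at least one) = 1 - P(none)
P(none) = (1 - 2/9)^3 = (7/9)^3 = 343/729
P(at least one) = 1 - 343/729 = 386/729

386/729


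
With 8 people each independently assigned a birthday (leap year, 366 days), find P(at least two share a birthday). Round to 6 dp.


P(all different) = prod((366-i)/366 for i=0..7) = 0.925861
P(at least one match) = 1 - 0.925861 = 0.074139

0.074139


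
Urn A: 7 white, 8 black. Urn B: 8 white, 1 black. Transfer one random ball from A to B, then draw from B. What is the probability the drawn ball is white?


P(transfer white) = 7/15; P(transfer black) = 8/15
If white transferred: Urn II has 9 white of 10, so P(white|white moved) = 9/10
If black transferred: Urn II has 8 white of 10, so P(white|black moved) = 4/5
By total probability: P(white) = 7/15*9/10 + 8/15*4/5 = 127/150

127/150


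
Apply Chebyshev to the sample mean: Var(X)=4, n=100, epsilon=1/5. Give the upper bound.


Var(Xbar) = Var(X)/n = 4/100
Chebyshev: P(|Xbar-mu| >= 1/5) <= Var(Xbar)/(1/5)^2 = (1/25)/(1/25) = 1

1


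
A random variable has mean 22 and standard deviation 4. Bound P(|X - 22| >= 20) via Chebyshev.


k = 20/4 = 5
Chebyshev: P(|X-mu| >= k*sigma) <= 1/k^2 = 1/5^2 = 1/25

1/25


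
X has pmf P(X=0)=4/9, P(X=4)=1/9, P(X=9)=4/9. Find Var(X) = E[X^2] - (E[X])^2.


E[X] = 40/9, E[X^2] = 340/9
Var(X) = E[X^2] - (E[X])^2 = 340/9 - (40/9)^2 = 1460/81

1460/81


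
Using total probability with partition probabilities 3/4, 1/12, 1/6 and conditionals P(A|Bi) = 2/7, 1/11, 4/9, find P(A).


P(A) = P(A|B1)P(B1) + P(A|B2)P(B2) + P(A|B3)P(B3)
= 2/7*3/4 + 1/11*1/12 + 4/9*1/6
= 3/14 + 1/132 + 2/27 = 2461/8316

2461/8316


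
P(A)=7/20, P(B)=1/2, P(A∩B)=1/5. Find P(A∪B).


P(A∪B) = P(A) + P(B) - P(A∩B)
= 7/20 + 1/2 - 1/5 = 13/20

13/20


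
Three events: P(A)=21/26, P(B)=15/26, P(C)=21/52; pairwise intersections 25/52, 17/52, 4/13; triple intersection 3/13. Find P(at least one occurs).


P(A∪B∪C) = P(A)+P(B)+P(C) - P(AB)-P(AC)-P(BC) + P(ABC)
= 21/26+15/26+21/52 - 25/52-17/52-4/13 + 3/13
= 47/52

47/52


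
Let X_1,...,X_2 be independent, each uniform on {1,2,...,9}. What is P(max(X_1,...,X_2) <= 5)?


P(max <= 5) = P(all X_i <= 5) = (P(X_1 <= 5))^2
= (5/9)^2 = 25/81

25/81


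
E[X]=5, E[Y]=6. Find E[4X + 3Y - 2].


E[4X + 3Y - 2] = 4*E[X] + 3*E[Y] - 2
= (4)*(5) + (3)*(6) + (-2)
= 20 + 18 - 2 = 36

36


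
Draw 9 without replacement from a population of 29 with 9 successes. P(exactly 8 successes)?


P(X=8) = C(9,8)*C(20,1) / C(29,9)
= 9*20 / 10015005
= 180/10015005 = 12/667667

12/667667


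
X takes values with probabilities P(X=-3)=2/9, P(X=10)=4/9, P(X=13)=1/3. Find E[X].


E[X] = sum(x * P(x))
= -3*2/9 + 10*4/9 + 13*1/3
= 73/9

73/9


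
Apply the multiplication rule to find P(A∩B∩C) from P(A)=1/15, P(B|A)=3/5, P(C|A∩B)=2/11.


P(A∩B∩C) = P(A) * P(B|A) * P(C|A∩B)
= 1/15 * 3/5 * 2/11
= 1/25 * 2/11 = 2/275

2/275


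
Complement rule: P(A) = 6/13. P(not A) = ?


P(A') = 1 - P(A) = 1 - 6/13 = 7/13

7/13


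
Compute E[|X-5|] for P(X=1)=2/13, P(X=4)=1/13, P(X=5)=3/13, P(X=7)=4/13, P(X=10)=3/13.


E[|X-5|] = sum(g(x)*P(x))
= 4*2/13 + 1*1/13 + 0*3/13 + 2*4/13 + 5*3/13
= 32/13

32/13


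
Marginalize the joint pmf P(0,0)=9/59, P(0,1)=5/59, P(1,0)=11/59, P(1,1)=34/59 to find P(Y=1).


P(Y=1) = P(0,1)+P(1,1) = 5/59 + 34/59 = 39/59

39/59


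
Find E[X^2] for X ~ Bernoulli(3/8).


For Bernoulli: X in {0,1}
E[X^2] = 0^2*(1-3/8) + 1^2*3/8 = 3/8

3/8


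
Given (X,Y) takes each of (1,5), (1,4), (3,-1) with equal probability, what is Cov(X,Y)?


E[X]=5/3, E[Y]=8/3, E[XY]=2
Cov(X,Y) = E[XY] - E[X]E[Y] = 2 - 5/3*8/3 = -22/9

-22/9


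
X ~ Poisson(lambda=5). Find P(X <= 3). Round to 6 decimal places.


P(X<=3) = e^(-5)*5^0/0! + e^(-5)*5^1/1! + e^(-5)*5^2/2! + e^(-5)*5^3/3!
≈ 0.0067379470 + 0.0336897350 + 0.0842243375 + 0.1403738958
= 0.2650259153
≈ 0.265026

0.265026


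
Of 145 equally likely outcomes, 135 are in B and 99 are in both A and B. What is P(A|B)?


P(A|B) = P(A∩B)/P(B) = (99/145)/(135/145) = 99/135 = 11/15

11/15


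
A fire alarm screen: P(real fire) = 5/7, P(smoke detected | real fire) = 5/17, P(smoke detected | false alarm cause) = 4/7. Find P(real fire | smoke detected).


P(A) = P(A|B)P(B) + P(A|B')P(B') = 5/17*5/7 + 4/7*2/7 = 311/833
P(B|A) = P(A|B)P(B)/P(A) = (25/119)/(311/833) = 175/311

175/311


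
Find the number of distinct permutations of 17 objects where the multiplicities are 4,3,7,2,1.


17! = 355687428096000
Denominator: 4!=24 * 3!=6 * 7!=5040 * 2!=2 * 1!=1
Coefficient = 355687428096000 / 1451520 = 245044800

245044800


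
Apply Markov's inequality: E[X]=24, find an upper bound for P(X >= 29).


Markov: P(X >= a) <= E[X]/a
P(X >= 29) <= 24/29

24/29


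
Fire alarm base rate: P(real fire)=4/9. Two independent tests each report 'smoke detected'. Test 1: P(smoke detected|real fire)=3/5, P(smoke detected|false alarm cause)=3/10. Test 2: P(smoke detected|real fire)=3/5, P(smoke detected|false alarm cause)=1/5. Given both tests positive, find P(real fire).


After test 1: P(+) = 3/5*4/9 + 3/10*5/9 = 13/30
P(B|+) = (4/15)/(13/30) = 8/13
After test 2 (use post1 as new prior): P(+) = 3/5*8/13 + 1/5*5/13 = 29/65
P(B|+,+) = (24/65)/(29/65) = 24/29

24/29


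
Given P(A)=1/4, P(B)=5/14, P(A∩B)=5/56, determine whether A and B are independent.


P(A)*P(B) = 1/4*5/14 = 5/56
P(A∩B) = 5/56, which equals P(A)P(B), so independent

Yes, A and B are independent


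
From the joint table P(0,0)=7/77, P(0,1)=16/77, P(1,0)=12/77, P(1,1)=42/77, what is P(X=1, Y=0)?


Read from table: P(X=1, Y=0) = 12/77

12/77


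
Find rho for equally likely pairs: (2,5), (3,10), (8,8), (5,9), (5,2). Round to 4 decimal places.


Cov(X,Y) = 0.5200, Var(X) = 4.2400, Var(Y) = 8.5600
rho = Cov/(sqrt(VarX)*sqrt(VarY)) = 0.0863

0.0863


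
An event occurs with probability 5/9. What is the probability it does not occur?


P(A') = 1 - P(A) = 1 - 5/9 = 4/9

4/9


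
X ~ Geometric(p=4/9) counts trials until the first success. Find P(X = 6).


P(X=6) = (1-p)^5 * p = (5/9)^5 * 4/9
= 3125/59049 * 4/9 = 12500/531441

12500/531441


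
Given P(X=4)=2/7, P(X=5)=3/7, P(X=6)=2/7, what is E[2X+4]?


E[2X+4] = sum(g(x)*P(x))
= 12*2/7 + 14*3/7 + 16*2/7
= 14

14


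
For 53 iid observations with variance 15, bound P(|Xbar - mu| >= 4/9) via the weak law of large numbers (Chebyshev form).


Var(Xbar) = Var(X)/n = 15/53
Chebyshev: P(|Xbar-mu| >= 4/9) <= Var(Xbar)/(4/9)^2 = (15/53)/(16/81) = 1215/848
Bound exceeds 1, so trivial bound: 1

1


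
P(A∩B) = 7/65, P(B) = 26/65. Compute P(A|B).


P(A|B) = P(A∩B)/P(B) = (7/65)/(26/65) = 7/26

7/26


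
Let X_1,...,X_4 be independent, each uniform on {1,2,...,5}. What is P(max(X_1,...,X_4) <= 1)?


P(max <= 1) = P(all X_i <= 1) = (P(X_1 <= 1))^4
= (1/5)^4 = 1/625

1/625


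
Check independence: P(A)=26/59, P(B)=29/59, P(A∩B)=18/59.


P(A)*P(B) = 26/59*29/59 = 754/3481
P(A∩B) = 18/59 != 754/3481, so not independent

No, A and B are not independent


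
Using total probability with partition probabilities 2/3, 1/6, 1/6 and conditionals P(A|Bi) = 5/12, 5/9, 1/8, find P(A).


P(A) = P(A|B1)P(B1) + P(A|B2)P(B2) + P(A|B3)P(B3)
= 5/12*2/3 + 5/9*1/6 + 1/8*1/6
= 5/18 + 5/54 + 1/48 = 169/432

169/432


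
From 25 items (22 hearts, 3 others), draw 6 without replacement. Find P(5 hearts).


P(X=5) = C(22,5)*C(3,1) / C(25,6)
= 26334*3 / 177100
= 79002/177100 = 513/1150

513/1150


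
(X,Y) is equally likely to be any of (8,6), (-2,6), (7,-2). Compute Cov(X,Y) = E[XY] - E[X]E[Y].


E[X]=13/3, E[Y]=10/3, E[XY]=22/3
Cov(X,Y) = E[XY] - E[X]E[Y] = 22/3 - 13/3*10/3 = -64/9

-64/9


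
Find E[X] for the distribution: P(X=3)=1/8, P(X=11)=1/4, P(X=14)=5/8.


E[X] = sum(x * P(x))
= 3*1/8 + 11*1/4 + 14*5/8
= 95/8

95/8


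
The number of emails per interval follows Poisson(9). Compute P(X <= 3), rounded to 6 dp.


P(X<=3) = e^(-9)*9^0/0! + e^(-9)*9^1/1! + e^(-9)*9^2/2! + e^(-9)*9^3/3!
≈ 0.0001234098 + 0.0011106882 + 0.0049980971 + 0.0149942912
= 0.0212264863
≈ 0.021226

0.021226


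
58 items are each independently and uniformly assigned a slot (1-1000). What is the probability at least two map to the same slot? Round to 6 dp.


P(all different) = prod((1000-i)/1000 for i=0..57) = 0.185328
P(at least one match) = 1 - 0.185328 = 0.814672

0.814672


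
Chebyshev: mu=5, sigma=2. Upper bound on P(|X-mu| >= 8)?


k = 8/2 = 4
Chebyshev: P(|X-mu| >= k*sigma) <= 1/k^2 = 1/4^2 = 1/16

1/16


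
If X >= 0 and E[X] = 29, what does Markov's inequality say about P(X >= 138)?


Markov: P(X >= a) <= E[X]/a
P(X >= 138) <= 29/138

29/138


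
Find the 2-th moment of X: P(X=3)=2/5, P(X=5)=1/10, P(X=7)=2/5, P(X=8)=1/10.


E[X^2] = sum(x^2 * P(x))
= 9*2/5 + 25*1/10 + 49*2/5 + 64*1/10
= 321/10

321/10


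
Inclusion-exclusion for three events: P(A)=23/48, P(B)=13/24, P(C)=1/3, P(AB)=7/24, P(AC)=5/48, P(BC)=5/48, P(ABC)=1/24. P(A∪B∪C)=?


P(A∪B∪C) = P(A)+P(B)+P(C) - P(AB)-P(AC)-P(BC) + P(ABC)
= 23/48+13/24+1/3 - 7/24-5/48-5/48 + 1/24
= 43/48

43/48


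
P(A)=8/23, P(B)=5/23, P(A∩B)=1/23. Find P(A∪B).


P(A∪B) = P(A) + P(B) - P(A∩B)
= 8/23 + 5/23 - 1/23 = 12/23

12/23


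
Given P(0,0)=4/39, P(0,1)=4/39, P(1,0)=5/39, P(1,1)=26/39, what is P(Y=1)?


P(Y=1) = P(0,1)+P(1,1) = 4/39 + 26/39 = 30/39 = 10/13

10/13


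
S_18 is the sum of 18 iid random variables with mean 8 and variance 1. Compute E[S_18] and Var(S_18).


E[S_n] = n*mu = 18*8 = 144
Var(S_n) = n*sigma^2 = 18*1 = 18

E[S_18]=144, Var(S_18)=18


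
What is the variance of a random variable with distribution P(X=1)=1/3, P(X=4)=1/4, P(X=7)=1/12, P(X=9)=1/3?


E[X] = 59/12, E[X^2] = 425/12
Var(X) = E[X^2] - (E[X])^2 = 425/12 - (59/12)^2 = 1619/144

1619/144


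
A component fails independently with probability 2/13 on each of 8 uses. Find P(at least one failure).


P(at least one) = 1 - P(none)
P(none) = (1 - 2/13)^8 = (11/13)^8 = 214358881/815730721
P(at least one) = 1 - 214358881/815730721 = 601371840/815730721

601371840/815730721


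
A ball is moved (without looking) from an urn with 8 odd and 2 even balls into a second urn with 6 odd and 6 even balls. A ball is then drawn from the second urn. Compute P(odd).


P(transfer odd) = 8/10 = 4/5; P(transfer even) = 1/5
If odd transferred: Urn II has 7 odd of 13, so P(odd|odd moved) = 7/13
If even transferred: Urn II has 6 odd of 13, so P(odd|even moved) = 6/13
By total probability: P(odd) = 4/5*7/13 + 1/5*6/13 = 34/65

34/65


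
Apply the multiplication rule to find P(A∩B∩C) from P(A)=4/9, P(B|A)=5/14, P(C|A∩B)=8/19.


P(A∩B∩C) = P(A) * P(B|A) * P(C|A∩B)
= 4/9 * 5/14 * 8/19
= 10/63 * 8/19 = 80/1197

80/1197


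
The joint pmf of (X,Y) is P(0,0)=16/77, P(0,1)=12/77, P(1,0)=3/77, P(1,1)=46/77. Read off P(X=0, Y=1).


Read from table: P(X=0, Y=1) = 12/77

12/77


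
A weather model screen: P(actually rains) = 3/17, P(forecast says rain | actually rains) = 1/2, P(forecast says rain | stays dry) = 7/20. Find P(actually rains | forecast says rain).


P(A) = P(A|B)P(B) + P(A|B')P(B') = 1/2*3/17 + 7/20*14/17 = 32/85
P(B|A) = P(A|B)P(B)/P(A) = (3/34)/(32/85) = 15/64

15/64


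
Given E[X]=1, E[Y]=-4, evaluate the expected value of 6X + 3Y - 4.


E[6X + 3Y - 4] = 6*E[X] + 3*E[Y] - 4
= (6)*(1) + (3)*(-4) + (-4)
= 6 - 12 - 4 = -10

-10


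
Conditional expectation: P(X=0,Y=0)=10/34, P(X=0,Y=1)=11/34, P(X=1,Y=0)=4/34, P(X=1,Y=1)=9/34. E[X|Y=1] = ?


P(Y=1) = 20/34
E[X|Y=1] = (0*11 + 1*9)/20 = 9/20

9/20


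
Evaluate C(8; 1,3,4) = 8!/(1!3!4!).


8! = 40320
Denominator: 1!=1 * 3!=6 * 4!=24
Coefficient = 40320 / 144 = 280

280


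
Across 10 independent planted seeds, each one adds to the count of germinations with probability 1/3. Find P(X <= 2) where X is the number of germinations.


P(X<=2) = P(X=0) + P(X=1) + P(X=2)
= 1024/59049 + 5120/59049 + 1280/6561
= 5888/19683

5888/19683


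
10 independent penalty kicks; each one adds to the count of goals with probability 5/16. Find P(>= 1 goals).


P(at least one) = 1 - P(none)
P(none) = (1 - 5/16)^10 = (11/16)^10 = 25937424601/1099511627776
P(at least one) = 1 - 25937424601/1099511627776 = 1073574203175/1099511627776

1073574203175/1099511627776


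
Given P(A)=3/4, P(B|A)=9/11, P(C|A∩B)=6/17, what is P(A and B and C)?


P(A∩B∩C) = P(A) * P(B|A) * P(C|A∩B)
= 3/4 * 9/11 * 6/17
= 27/44 * 6/17 = 81/374

81/374


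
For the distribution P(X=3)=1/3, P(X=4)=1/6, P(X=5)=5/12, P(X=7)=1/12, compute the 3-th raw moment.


E[X^3] = sum(x^3 * P(x))
= 27*1/3 + 64*1/6 + 125*5/12 + 343*1/12
= 301/3

301/3


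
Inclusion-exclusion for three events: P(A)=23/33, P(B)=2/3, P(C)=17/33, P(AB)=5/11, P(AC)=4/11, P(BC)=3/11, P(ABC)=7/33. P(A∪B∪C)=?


P(A∪B∪C) = P(A)+P(B)+P(C) - P(AB)-P(AC)-P(BC) + P(ABC)
= 23/33+2/3+17/33 - 5/11-4/11-3/11 + 7/33
= 1

1


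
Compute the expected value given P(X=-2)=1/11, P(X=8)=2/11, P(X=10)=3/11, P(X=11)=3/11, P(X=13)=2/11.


E[X] = sum(x * P(x))
= -2*1/11 + 8*2/11 + 10*3/11 + 11*3/11 + 13*2/11
= 103/11

103/11


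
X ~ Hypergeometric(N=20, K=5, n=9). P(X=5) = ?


P(X=5) = C(5,5)*C(15,4) / C(20,9)
= 1*1365 / 167960
= 1365/167960 = 21/2584

21/2584


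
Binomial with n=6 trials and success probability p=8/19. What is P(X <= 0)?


P(X<=0) = P(X=0)
= 1771561/47045881
= 1771561/47045881

1771561/47045881


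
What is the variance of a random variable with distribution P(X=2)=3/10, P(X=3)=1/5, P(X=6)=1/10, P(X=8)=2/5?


E[X] = 5, E[X^2] = 161/5
Var(X) = E[X^2] - (E[X])^2 = 161/5 - (5)^2 = 36/5

36/5


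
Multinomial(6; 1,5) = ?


6! = 720
Denominator: 1!=1 * 5!=120
Coefficient = 720 / 120 = 6

6


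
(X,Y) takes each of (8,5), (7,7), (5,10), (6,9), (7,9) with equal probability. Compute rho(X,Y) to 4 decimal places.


Cov(X,Y) = -1.6000, Var(X) = 1.0400, Var(Y) = 3.2000
rho = Cov/(sqrt(VarX)*sqrt(VarY)) = -0.8771

-0.8771


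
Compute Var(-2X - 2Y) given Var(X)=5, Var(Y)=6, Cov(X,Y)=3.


Var(-2X - 2Y) = (-2)^2*Var(X) + (-2)^2*Var(Y) + 2*(-2)*(-2)*Cov(X,Y)
= 4*5 + 4*6 + 8*3
= 20 + 24 + 24 = 68

68


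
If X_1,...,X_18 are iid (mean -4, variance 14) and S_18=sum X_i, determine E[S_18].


E[S_n] = n*E[X_1] = 18*-4 = -72

-72


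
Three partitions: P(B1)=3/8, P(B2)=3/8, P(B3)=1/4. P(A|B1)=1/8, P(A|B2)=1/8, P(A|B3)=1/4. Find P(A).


P(A) = P(A|B1)P(B1) + P(A|B2)P(B2) + P(A|B3)P(B3)
= 1/8*3/8 + 1/8*3/8 + 1/4*1/4
= 3/64 + 3/64 + 1/16 = 5/32

5/32


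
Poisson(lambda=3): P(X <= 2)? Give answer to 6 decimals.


P(X<=2) = e^(-3)*3^0/0! + e^(-3)*3^1/1! + e^(-3)*3^2/2!
≈ 0.0497870684 + 0.1493612051 + 0.2240418077
= 0.4231900812
≈ 0.423190

0.423190


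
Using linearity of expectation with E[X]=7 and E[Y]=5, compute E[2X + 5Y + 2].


E[2X + 5Y + 2] = 2*E[X] + 5*E[Y] + 2
= (2)*(7) + (5)*(5) + (2)
= 14 + 25 + 2 = 41

41


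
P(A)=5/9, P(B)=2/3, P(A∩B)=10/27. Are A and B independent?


P(A)*P(B) = 5/9*2/3 = 10/27
P(A∩B) = 10/27, which equals P(A)P(B), so independent

Yes, A and B are independent


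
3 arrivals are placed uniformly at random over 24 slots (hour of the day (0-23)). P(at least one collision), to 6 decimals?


P(all different) = prod((24-i)/24 for i=0..2) = 0.878472
P(at least one match) = 1 - 0.878472 = 0.121528

0.121528


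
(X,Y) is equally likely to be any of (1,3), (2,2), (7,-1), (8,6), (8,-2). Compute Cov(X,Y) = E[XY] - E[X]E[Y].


E[X]=26/5, E[Y]=8/5, E[XY]=32/5
Cov(X,Y) = E[XY] - E[X]E[Y] = 32/5 - 26/5*8/5 = -48/25

-48/25


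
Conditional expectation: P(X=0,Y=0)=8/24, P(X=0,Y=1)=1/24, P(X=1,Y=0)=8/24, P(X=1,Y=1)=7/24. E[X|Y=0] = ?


P(Y=0) = 16/24
E[X|Y=0] = (0*8 + 1*8)/16 = 8/16 = 1/2

1/2


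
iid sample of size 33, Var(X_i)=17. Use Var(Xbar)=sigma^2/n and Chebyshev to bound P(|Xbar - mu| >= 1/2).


Var(Xbar) = Var(X)/n = 17/33
Chebyshev: P(|Xbar-mu| >= 1/2) <= Var(Xbar)/(1/2)^2 = (17/33)/(1/4) = 68/33
Bound exceeds 1, so trivial bound: 1

1


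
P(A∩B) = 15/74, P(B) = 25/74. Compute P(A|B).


P(A|B) = P(A∩B)/P(B) = (15/74)/(25/74) = 15/25 = 3/5

3/5


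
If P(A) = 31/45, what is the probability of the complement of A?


P(A') = 1 - P(A) = 1 - 31/45 = 14/45

14/45


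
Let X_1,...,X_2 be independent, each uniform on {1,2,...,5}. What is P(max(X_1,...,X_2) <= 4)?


P(max <= 4) = P(all X_i <= 4) = (P(X_1 <= 4))^2
= (4/5)^2 = 16/25

16/25


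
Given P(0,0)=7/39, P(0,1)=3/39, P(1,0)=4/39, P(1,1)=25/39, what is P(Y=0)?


P(Y=0) = P(0,0)+P(1,0) = 7/39 + 4/39 = 11/39

11/39


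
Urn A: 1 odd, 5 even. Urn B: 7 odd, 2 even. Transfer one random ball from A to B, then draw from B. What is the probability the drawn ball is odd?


P(transfer odd) = 1/6; P(transfer even) = 5/6
If odd transferred: Urn II has 8 odd of 10, so P(odd|odd moved) = 4/5
If even transferred: Urn II has 7 odd of 10, so P(odd|even moved) = 7/10
By total probability: P(odd) = 1/6*4/5 + 5/6*7/10 = 43/60

43/60


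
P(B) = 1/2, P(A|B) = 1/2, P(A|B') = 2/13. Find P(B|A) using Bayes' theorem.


P(A) = P(A|B)P(B) + P(A|B')P(B') = 1/2*1/2 + 2/13*1/2 = 17/52
P(B|A) = P(A|B)P(B)/P(A) = (1/4)/(17/52) = 13/17

13/17


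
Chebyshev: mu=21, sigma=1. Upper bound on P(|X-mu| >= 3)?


k = 3/1 = 3
Chebyshev: P(|X-mu| >= k*sigma) <= 1/k^2 = 1/3^2 = 1/9

1/9


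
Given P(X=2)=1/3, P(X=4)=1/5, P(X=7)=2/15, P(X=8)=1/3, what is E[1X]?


E[1X] = sum(g(x)*P(x))
= 2*1/3 + 4*1/5 + 7*2/15 + 8*1/3
= 76/15

76/15


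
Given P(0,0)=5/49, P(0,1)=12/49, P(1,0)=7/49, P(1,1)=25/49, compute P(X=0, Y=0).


Read from table: P(X=0, Y=0) = 5/49

5/49


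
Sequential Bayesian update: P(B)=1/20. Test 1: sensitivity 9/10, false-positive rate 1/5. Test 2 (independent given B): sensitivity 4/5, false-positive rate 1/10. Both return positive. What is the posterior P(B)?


After test 1: P(+) = 9/10*1/20 + 1/5*19/20 = 47/200
P(B|+) = (9/200)/(47/200) = 9/47
After test 2 (use post1 as new prior): P(+) = 4/5*9/47 + 1/10*38/47 = 11/47
P(B|+,+) = (36/235)/(11/47) = 36/55

36/55


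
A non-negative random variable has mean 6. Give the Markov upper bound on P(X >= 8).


Markov: P(X >= a) <= E[X]/a
P(X >= 8) <= 6/8 = 3/4

3/4


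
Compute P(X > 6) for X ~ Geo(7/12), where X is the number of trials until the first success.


P(X > 6) = P(first 6 trials all fail) = (1-p)^6 = (5/12)^6 = 15625/2985984

15625/2985984


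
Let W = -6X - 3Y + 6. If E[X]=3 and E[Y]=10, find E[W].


E[-6X - 3Y + 6] = -6*E[X] - 3*E[Y] + 6
= (-6)*(3) + (-3)*(10) + (6)
= -18 - 30 + 6 = -42

-42


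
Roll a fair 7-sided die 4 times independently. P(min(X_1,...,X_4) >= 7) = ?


P(min >= 7) = P(all X_i >= 7) = (P(X_1 >= 7))^4
= (1/7)^4 = 1/2401

1/2401


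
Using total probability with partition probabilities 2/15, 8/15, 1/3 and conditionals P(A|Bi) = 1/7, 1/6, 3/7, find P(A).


P(A) = P(A|B1)P(B1) + P(A|B2)P(B2) + P(A|B3)P(B3)
= 1/7*2/15 + 1/6*8/15 + 3/7*1/3
= 2/105 + 4/45 + 1/7 = 79/315

79/315


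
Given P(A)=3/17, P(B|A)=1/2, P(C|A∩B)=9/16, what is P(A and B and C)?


P(A∩B∩C) = P(A) * P(B|A) * P(C|A∩B)
= 3/17 * 1/2 * 9/16
= 3/34 * 9/16 = 27/544

27/544


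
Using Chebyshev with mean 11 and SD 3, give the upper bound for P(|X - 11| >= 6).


k = 6/3 = 2
Chebyshev: P(|X-mu| >= k*sigma) <= 1/k^2 = 1/2^2 = 1/4

1/4


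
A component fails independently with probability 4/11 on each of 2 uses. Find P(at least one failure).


P(at least one) = 1 - P(none)
P(none) = (1 - 4/11)^2 = (7/11)^2 = 49/121
P(at least one) = 1 - 49/121 = 72/121

72/121


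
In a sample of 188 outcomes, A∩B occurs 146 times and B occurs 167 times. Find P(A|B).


P(A|B) = P(A∩B)/P(B) = (146/188)/(167/188) = 146/167

146/167


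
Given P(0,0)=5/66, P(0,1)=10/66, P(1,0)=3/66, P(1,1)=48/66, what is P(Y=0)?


P(Y=0) = P(0,0)+P(1,0) = 5/66 + 3/66 = 8/66 = 4/33

4/33


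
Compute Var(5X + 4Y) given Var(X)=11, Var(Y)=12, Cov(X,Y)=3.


Var(5X + 4Y) = 5^2*Var(X) + 4^2*Var(Y) + 2*5*4*Cov(X,Y)
= 25*11 + 16*12 + 40*3
= 275 + 192 + 120 = 587

587


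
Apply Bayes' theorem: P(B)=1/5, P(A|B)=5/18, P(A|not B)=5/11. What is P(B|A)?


P(A) = P(A|B)P(B) + P(A|B')P(B') = 5/18*1/5 + 5/11*4/5 = 83/198
P(B|A) = P(A|B)P(B)/P(A) = (1/18)/(83/198) = 11/83

11/83


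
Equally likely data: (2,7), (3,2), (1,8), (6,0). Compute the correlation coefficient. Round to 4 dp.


Cov(X,Y) = -5.7500, Var(X) = 3.5000, Var(Y) = 11.1875
rho = Cov/(sqrt(VarX)*sqrt(VarY)) = -0.9189

-0.9189


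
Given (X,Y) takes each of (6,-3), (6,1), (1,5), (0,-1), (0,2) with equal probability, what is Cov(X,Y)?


E[X]=13/5, E[Y]=4/5, E[XY]=-7/5
Cov(X,Y) = E[XY] - E[X]E[Y] = -7/5 - 13/5*4/5 = -87/25

-87/25


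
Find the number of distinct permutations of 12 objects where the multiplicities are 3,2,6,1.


12! = 479001600
Denominator: 3!=6 * 2!=2 * 6!=720 * 1!=1
Coefficient = 479001600 / 8640 = 55440

55440


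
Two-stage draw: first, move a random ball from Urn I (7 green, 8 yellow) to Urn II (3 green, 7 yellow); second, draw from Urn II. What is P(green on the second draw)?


P(transfer green) = 7/15; P(transfer yellow) = 8/15
If green transferred: Urn II has 4 green of 11, so P(green|green moved) = 4/11
If yellow transferred: Urn II has 3 green of 11, so P(green|yellow moved) = 3/11
By total probability: P(green) = 7/15*4/11 + 8/15*3/11 = 52/165

52/165


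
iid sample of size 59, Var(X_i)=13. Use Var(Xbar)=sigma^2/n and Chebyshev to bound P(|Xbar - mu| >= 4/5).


Var(Xbar) = Var(X)/n = 13/59
Chebyshev: P(|Xbar-mu| >= 4/5) <= Var(Xbar)/(4/5)^2 = (13/59)/(16/25) = 325/944

325/944


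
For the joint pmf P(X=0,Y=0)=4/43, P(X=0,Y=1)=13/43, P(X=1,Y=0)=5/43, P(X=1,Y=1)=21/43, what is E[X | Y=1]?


P(Y=1) = 34/43
E[X|Y=1] = (0*13 + 1*21)/34 = 21/34

21/34


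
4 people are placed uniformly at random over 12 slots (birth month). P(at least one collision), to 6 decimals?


P(all different) = prod((12-i)/12 for i=0..3) = 0.572917
P(at least one match) = 1 - 0.572917 = 0.427083

0.427083


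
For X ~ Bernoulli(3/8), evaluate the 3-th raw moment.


For Bernoulli: X in {0,1}
E[X^3] = 0^3*(1-3/8) + 1^3*3/8 = 3/8

3/8


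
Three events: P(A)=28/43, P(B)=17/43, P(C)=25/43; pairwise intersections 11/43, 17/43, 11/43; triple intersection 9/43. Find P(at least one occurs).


P(A∪B∪C) = P(A)+P(B)+P(C) - P(AB)-P(AC)-P(BC) + P(ABC)
= 28/43+17/43+25/43 - 11/43-17/43-11/43 + 9/43
= 40/43

40/43


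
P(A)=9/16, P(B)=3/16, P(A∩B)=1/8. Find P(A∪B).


P(A∪B) = P(A) + P(B) - P(A∩B)
= 9/16 + 3/16 - 1/8 = 5/8

5/8


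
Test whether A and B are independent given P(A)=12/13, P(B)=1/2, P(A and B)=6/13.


P(A)*P(B) = 12/13*1/2 = 6/13
P(A∩B) = 6/13, which equals P(A)P(B), so independent

Yes, A and B are independent


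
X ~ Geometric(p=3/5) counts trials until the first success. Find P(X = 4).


P(X=4) = (1-p)^3 * p = (2/5)^3 * 3/5
= 8/125 * 3/5 = 24/625

24/625


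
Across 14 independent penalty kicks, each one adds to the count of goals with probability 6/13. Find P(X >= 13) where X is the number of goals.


P(X>=13) = P(X=13) + P(X=14)
= 1279948013568/3937376385699289 + 78364164096/3937376385699289
= 104485552128/302875106592253

104485552128/302875106592253


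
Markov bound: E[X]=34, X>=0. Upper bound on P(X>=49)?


Markov: P(X >= a) <= E[X]/a
P(X >= 49) <= 34/49

34/49


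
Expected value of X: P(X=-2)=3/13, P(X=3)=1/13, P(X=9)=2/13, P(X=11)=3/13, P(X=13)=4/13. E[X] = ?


E[X] = sum(x * P(x))
= -2*3/13 + 3*1/13 + 9*2/13 + 11*3/13 + 13*4/13
= 100/13

100/13


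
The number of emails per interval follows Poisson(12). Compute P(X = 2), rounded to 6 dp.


P(X=2) = e^(-12) * 12^2 / 2!
≈ 0.000006144212353 * 144 / 2
≈ 0.000442

0.000442


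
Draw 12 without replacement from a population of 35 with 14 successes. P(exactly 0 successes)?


P(X=0) = C(14,0)*C(21,12) / C(35,12)
= 1*293930 / 834451800
= 293930/834451800 = 19/53940

19/53940


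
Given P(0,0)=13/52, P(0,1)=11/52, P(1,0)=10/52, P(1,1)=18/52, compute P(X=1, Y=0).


Read from table: P(X=1, Y=0) = 10/52 = 5/26

5/26


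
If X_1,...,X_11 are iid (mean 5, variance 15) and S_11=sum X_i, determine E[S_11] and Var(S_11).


E[S_n] = n*mu = 11*5 = 55
Var(S_n) = n*sigma^2 = 11*15 = 165

E[S_11]=55, Var(S_11)=165


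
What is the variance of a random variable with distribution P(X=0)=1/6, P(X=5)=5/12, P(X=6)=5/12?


E[X] = 55/12, E[X^2] = 305/12
Var(X) = E[X^2] - (E[X])^2 = 305/12 - (55/12)^2 = 635/144

635/144


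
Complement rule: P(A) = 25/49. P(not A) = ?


P(A') = 1 - P(A) = 1 - 25/49 = 24/49

24/49


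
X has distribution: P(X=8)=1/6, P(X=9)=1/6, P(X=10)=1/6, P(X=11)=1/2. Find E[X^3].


E[X^3] = sum(g(x)*P(x))
= 512*1/6 + 729*1/6 + 1000*1/6 + 1331*1/2
= 1039

1039


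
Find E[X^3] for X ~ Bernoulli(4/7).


For Bernoulli: X in {0,1}
E[X^3] = 0^3*(1-4/7) + 1^3*4/7 = 4/7

4/7


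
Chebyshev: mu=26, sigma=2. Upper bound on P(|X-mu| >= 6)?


k = 6/2 = 3
Chebyshev: P(|X-mu| >= k*sigma) <= 1/k^2 = 1/3^2 = 1/9

1/9


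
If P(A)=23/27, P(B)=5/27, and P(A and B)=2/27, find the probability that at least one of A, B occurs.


P(A∪B) = P(A) + P(B) - P(A∩B)
= 23/27 + 5/27 - 2/27 = 26/27

26/27


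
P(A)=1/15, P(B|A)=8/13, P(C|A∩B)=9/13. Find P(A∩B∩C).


P(A∩B∩C) = P(A) * P(B|A) * P(C|A∩B)
= 1/15 * 8/13 * 9/13
= 8/195 * 9/13 = 24/845

24/845


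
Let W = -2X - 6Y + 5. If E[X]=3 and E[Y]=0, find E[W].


E[-2X - 6Y + 5] = -2*E[X] - 6*E[Y] + 5
= (-2)*(3) + (-6)*(0) + (5)
= -6 + 0 + 5 = -1

-1


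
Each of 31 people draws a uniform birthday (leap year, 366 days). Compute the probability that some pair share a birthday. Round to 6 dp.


P(all different) = prod((366-i)/366 for i=0..30) = 0.270541
P(at least one match) = 1 - 0.270541 = 0.729459

0.729459


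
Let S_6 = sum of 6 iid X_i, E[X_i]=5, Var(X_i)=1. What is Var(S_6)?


By independence, Var(S_n) = n*Var(X_1) = 6*1 = 6

6


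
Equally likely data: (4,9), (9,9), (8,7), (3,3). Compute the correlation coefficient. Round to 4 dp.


Cov(X,Y) = 3.5000, Var(X) = 6.5000, Var(Y) = 6.0000
rho = Cov/(sqrt(VarX)*sqrt(VarY)) = 0.5604

0.5604


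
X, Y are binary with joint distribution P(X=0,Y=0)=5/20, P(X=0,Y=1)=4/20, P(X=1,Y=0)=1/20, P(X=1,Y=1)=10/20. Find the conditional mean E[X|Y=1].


P(Y=1) = 14/20
E[X|Y=1] = (0*4 + 1*10)/14 = 10/14 = 5/7

5/7


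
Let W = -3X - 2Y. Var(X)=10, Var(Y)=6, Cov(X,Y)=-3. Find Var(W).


Var(-3X - 2Y) = (-3)^2*Var(X) + (-2)^2*Var(Y) + 2*(-3)*(-2)*Cov(X,Y)
= 9*10 + 4*6 + 12*(-3)
= 90 + 24 - 36 = 78

78


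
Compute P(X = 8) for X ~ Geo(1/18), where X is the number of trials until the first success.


P(X=8) = (1-p)^7 * p = (17/18)^7 * 1/18
= 410338673/612220032 * 1/18 = 410338673/11019960576

410338673/11019960576


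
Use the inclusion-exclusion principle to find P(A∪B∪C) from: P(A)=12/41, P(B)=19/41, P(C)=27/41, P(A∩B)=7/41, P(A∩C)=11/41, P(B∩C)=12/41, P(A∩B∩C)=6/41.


P(A∪B∪C) = P(A)+P(B)+P(C) - P(AB)-P(AC)-P(BC) + P(ABC)
= 12/41+19/41+27/41 - 7/41-11/41-12/41 + 6/41
= 34/41

34/41


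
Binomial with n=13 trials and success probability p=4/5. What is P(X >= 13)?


P(X>=13) = P(X=13)
= 67108864/1220703125
= 67108864/1220703125

67108864/1220703125


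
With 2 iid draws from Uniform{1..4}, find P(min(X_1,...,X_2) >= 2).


P(min >= 2) = P(all X_i >= 2) = (P(X_1 >= 2))^2
= (3/4)^2 = 9/16

9/16


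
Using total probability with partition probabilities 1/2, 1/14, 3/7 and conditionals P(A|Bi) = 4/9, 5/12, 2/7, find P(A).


P(A) = P(A|B1)P(B1) + P(A|B2)P(B2) + P(A|B3)P(B3)
= 4/9*1/2 + 5/12*1/14 + 2/7*3/7
= 2/9 + 5/168 + 6/49 = 1321/3528

1321/3528


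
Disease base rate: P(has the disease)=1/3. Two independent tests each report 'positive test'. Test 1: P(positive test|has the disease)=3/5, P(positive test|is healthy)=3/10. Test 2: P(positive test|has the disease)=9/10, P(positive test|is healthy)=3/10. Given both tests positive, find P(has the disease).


After test 1: P(+) = 3/5*1/3 + 3/10*2/3 = 2/5
P(B|+) = (1/5)/(2/5) = 1/2
After test 2 (use post1 as new prior): P(+) = 9/10*1/2 + 3/10*1/2 = 3/5
P(B|+,+) = (9/20)/(3/5) = 3/4

3/4


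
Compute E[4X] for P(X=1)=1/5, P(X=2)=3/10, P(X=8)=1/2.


E[4X] = sum(g(x)*P(x))
= 4*1/5 + 8*3/10 + 32*1/2
= 96/5

96/5


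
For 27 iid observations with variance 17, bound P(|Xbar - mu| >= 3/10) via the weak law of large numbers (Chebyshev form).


Var(Xbar) = Var(X)/n = 17/27
Chebyshev: P(|Xbar-mu| >= 3/10) <= Var(Xbar)/(3/10)^2 = (17/27)/(9/100) = 1700/243
Bound exceeds 1, so trivial bound: 1

1


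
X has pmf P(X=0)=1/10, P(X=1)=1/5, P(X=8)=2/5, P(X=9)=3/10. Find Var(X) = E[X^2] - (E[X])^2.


E[X] = 61/10, E[X^2] = 501/10
Var(X) = E[X^2] - (E[X])^2 = 501/10 - (61/10)^2 = 1289/100

1289/100


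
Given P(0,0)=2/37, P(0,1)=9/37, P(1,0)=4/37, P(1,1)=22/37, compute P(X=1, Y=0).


Read from table: P(X=1, Y=0) = 4/37

4/37


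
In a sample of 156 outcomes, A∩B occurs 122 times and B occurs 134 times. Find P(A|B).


P(A|B) = P(A∩B)/P(B) = (122/156)/(134/156) = 122/134 = 61/67

61/67


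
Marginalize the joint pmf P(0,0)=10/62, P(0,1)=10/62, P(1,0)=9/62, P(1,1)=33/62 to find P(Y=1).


P(Y=1) = P(0,1)+P(1,1) = 10/62 + 33/62 = 43/62

43/62


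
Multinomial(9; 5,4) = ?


9! = 362880
Denominator: 5!=120 * 4!=24
Coefficient = 362880 / 2880 = 126

126


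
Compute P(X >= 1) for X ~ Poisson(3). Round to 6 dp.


P(X>=1) = 1 - P(X<=0) = 1 - (e^(-3)*3^0/0!)
≈ 1 - 0.0497870684 = 0.9502129316
≈ 0.950213

0.950213


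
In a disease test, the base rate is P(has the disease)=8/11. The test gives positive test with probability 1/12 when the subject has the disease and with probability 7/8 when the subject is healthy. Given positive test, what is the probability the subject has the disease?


P(A) = P(A|B)P(B) + P(A|B')P(B') = 1/12*8/11 + 7/8*3/11 = 79/264
P(B|A) = P(A|B)P(B)/P(A) = (2/33)/(79/264) = 16/79

16/79


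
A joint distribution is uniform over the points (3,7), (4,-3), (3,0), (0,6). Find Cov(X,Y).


E[X]=5/2, E[Y]=5/2, E[XY]=9/4
Cov(X,Y) = E[XY] - E[X]E[Y] = 9/4 - 5/2*5/2 = -4

-4


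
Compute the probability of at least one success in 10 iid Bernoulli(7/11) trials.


P(at least one) = 1 - P(none)
P(none) = (1 - 7/11)^10 = (4/11)^10 = 1048576/25937424601
P(at least one) = 1 - 1048576/25937424601 = 25936376025/25937424601

25936376025/25937424601


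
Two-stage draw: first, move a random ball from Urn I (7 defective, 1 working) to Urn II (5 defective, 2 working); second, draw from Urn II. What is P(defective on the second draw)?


P(transfer defective) = 7/8; P(transfer working) = 1/8
If defective transferred: Urn II has 6 defective of 8, so P(defective|defective moved) = 3/4
If working transferred: Urn II has 5 defective of 8, so P(defective|working moved) = 5/8
By total probability: P(defective) = 7/8*3/4 + 1/8*5/8 = 47/64

47/64


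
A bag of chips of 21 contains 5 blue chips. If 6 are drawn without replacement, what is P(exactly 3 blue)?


P(X=3) = C(5,3)*C(16,3) / C(21,6)
= 10*560 / 54264
= 5600/54264 = 100/969

100/969


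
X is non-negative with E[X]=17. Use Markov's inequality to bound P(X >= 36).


Markov: P(X >= a) <= E[X]/a
P(X >= 36) <= 17/36

17/36


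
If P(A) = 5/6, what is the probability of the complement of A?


P(A') = 1 - P(A) = 1 - 5/6 = 1/6

1/6


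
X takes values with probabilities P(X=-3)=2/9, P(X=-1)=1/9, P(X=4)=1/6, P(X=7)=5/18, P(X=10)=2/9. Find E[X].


E[X] = sum(x * P(x))
= -3*2/9 - 1*1/9 + 4*1/6 + 7*5/18 + 10*2/9
= 73/18

73/18


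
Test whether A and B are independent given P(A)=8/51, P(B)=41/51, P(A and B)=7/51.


P(A)*P(B) = 8/51*41/51 = 328/2601
P(A∩B) = 7/51 != 328/2601, so not independent

No, A and B are not independent


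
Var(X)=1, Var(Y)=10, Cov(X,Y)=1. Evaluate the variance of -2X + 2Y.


Var(-2X + 2Y) = (-2)^2*Var(X) + 2^2*Var(Y) + 2*(-2)*2*Cov(X,Y)
= 4*1 + 4*10 - 8*1
= 4 + 40 - 8 = 36

36


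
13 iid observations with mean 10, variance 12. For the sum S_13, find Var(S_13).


By independence, Var(S_n) = n*Var(X_1) = 13*12 = 156

156


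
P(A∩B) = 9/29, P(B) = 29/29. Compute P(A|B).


P(A|B) = P(A∩B)/P(B) = (9/29)/(29/29) = 9/29

9/29


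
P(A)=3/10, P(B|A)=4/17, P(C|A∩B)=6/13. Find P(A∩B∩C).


P(A∩B∩C) = P(A) * P(B|A) * P(C|A∩B)
= 3/10 * 4/17 * 6/13
= 6/85 * 6/13 = 36/1105

36/1105


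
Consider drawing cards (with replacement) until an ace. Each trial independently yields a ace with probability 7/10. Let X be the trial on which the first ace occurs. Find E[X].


For geometric (trials until first success), E[X] = 1/p = 1/(7/10) = 10/7

10/7


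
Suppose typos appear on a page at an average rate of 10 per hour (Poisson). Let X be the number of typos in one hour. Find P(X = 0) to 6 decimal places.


P(X=0) = e^(-10) * 10^0 / 0!
≈ 0.00004539992976 * 1 / 1
≈ 0.000045

0.000045


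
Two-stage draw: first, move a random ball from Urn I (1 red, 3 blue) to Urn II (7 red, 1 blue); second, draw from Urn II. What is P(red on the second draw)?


P(transfer red) = 1/4; P(transfer blue) = 3/4
If red transferred: Urn II has 8 red of 9, so P(red|red moved) = 8/9
If blue transferred: Urn II has 7 red of 9, so P(red|blue moved) = 7/9
By total probability: P(red) = 1/4*8/9 + 3/4*7/9 = 29/36

29/36


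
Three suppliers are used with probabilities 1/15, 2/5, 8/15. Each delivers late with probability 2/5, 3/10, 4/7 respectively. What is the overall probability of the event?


P(A) = P(A|B1)P(B1) + P(A|B2)P(B2) + P(A|B3)P(B3)
= 2/5*1/15 + 3/10*2/5 + 4/7*8/15
= 2/75 + 3/25 + 32/105 = 79/175

79/175


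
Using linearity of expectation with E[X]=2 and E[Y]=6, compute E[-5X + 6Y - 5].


E[-5X + 6Y - 5] = -5*E[X] + 6*E[Y] - 5
= (-5)*(2) + (6)*(6) + (-5)
= -10 + 36 - 5 = 21

21


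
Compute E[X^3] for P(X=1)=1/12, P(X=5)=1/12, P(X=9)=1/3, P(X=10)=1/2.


E[X^3] = sum(g(x)*P(x))
= 1*1/12 + 125*1/12 + 729*1/3 + 1000*1/2
= 1507/2

1507/2


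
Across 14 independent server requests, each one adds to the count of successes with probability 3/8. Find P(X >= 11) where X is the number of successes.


P(X>=11) = P(X=11) + P(X=12) + P(X=13) + P(X=14)
= 2015047125/1099511627776 + 1209028275/4398046511104 + 55801305/2199023255552 + 4782969/4398046511104
= 4692801177/2199023255552

4692801177/2199023255552


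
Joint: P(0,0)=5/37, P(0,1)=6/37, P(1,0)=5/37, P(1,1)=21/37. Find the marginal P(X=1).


P(X=1) = P(1,0)+P(1,1) = 5/37 + 21/37 = 26/37

26/37


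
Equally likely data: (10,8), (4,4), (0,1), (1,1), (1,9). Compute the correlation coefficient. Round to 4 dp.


Cov(X,Y) = 6.4800, Var(X) = 13.3600, Var(Y) = 11.4400
rho = Cov/(sqrt(VarX)*sqrt(VarY)) = 0.5242

0.5242


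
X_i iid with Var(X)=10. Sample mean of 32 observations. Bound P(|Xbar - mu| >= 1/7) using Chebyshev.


Var(Xbar) = Var(X)/n = 10/32
Chebyshev: P(|Xbar-mu| >= 1/7) <= Var(Xbar)/(1/7)^2 = (5/16)/(1/49) = 245/16
Bound exceeds 1, so trivial bound: 1

1


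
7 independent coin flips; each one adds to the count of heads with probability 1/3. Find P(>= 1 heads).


P(at least one) = 1 - P(none)
P(none) = (1 - 1/3)^7 = (2/3)^7 = 128/2187
P(at least one) = 1 - 128/2187 = 2059/2187

2059/2187


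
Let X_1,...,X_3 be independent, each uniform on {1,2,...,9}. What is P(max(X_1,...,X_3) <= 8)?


P(max <= 8) = P(all X_i <= 8) = (P(X_1 <= 8))^3
= (8/9)^3 = 512/729

512/729


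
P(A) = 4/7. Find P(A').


P(A') = 1 - P(A) = 1 - 4/7 = 3/7

3/7


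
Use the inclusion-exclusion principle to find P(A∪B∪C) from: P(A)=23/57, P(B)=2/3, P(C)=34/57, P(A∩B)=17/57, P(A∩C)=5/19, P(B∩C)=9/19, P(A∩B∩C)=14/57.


P(A∪B∪C) = P(A)+P(B)+P(C) - P(AB)-P(AC)-P(BC) + P(ABC)
= 23/57+2/3+34/57 - 17/57-5/19-9/19 + 14/57
= 50/57

50/57


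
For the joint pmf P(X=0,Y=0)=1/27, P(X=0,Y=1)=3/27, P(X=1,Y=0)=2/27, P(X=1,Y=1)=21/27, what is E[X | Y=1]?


P(Y=1) = 24/27
E[X|Y=1] = (0*3 + 1*21)/24 = 21/24 = 7/8

7/8


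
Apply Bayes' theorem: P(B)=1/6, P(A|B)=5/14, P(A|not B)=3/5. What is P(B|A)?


P(A) = P(A|B)P(B) + P(A|B')P(B') = 5/14*1/6 + 3/5*5/6 = 47/84
P(B|A) = P(A|B)P(B)/P(A) = (5/84)/(47/84) = 5/47

5/47


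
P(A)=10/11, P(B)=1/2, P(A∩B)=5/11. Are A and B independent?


P(A)*P(B) = 10/11*1/2 = 5/11
P(A∩B) = 5/11, which equals P(A)P(B), so independent

Yes, A and B are independent


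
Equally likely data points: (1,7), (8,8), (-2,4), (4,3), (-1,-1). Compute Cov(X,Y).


E[X]=2, E[Y]=21/5, E[XY]=76/5
Cov(X,Y) = E[XY] - E[X]E[Y] = 76/5 - 2*21/5 = 34/5

34/5


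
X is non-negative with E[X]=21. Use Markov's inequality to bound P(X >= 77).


Markov: P(X >= a) <= E[X]/a
P(X >= 77) <= 21/77 = 3/11

3/11


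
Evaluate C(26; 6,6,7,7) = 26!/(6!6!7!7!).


26! = 403291461126605635584000000
Denominator: 6!=720 * 6!=720 * 7!=5040 * 7!=5040
Coefficient = 403291461126605635584000000 / 13168189440000 = 30626189193600

30626189193600


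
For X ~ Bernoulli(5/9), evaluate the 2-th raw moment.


For Bernoulli: X in {0,1}
E[X^2] = 0^2*(1-5/9) + 1^2*5/9 = 5/9

5/9


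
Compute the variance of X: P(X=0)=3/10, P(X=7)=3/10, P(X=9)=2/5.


E[X] = 57/10, E[X^2] = 471/10
Var(X) = E[X^2] - (E[X])^2 = 471/10 - (57/10)^2 = 1461/100

1461/100


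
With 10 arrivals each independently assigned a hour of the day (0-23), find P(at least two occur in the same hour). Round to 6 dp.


P(all different) = prod((24-i)/24 for i=0..9) = 0.112250
P(at least one match) = 1 - 0.112250 = 0.887750

0.887750


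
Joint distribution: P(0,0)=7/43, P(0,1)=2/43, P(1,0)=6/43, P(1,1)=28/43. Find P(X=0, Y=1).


Read from table: P(X=0, Y=1) = 2/43

2/43


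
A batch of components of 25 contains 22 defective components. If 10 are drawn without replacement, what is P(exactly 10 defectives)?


P(X=10) = C(22,10)*C(3,0) / C(25,10)
= 646646*1 / 3268760
= 646646/3268760 = 91/460

91/460


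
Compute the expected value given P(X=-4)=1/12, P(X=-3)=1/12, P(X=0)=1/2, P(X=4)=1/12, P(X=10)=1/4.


E[X] = sum(x * P(x))
= -4*1/12 - 3*1/12 + 0*1/2 + 4*1/12 + 10*1/4
= 9/4

9/4


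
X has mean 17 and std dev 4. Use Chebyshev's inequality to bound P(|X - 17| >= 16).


k = 16/4 = 4
Chebyshev: P(|X-mu| >= k*sigma) <= 1/k^2 = 1/4^2 = 1/16

1/16


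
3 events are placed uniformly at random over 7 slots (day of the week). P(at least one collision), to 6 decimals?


P(all different) = prod((7-i)/7 for i=0..2) = 0.612245
P(at least one match) = 1 - 0.612245 = 0.387755

0.387755
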